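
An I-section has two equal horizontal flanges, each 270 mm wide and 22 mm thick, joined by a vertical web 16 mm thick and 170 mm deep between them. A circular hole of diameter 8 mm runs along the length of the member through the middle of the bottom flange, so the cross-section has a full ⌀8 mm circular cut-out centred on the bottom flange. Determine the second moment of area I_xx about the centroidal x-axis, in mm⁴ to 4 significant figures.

Break the section into simple shapes (no overlaps), measuring from the bottom-left corner of the bounding box.
Bottom flange: 270 × 22, A = 5 940 mm², y = 11 mm, Ī = 239 580 mm⁴.
Web: 16 × 170, A = 2 720 mm², y = 107 mm, Ī = 6 550 667 mm⁴.
Top flange: 270 × 22, A = 5 940 mm², y = 203 mm, Ī = 239 580 mm⁴.
Hole (subtracted): ⌀8, A = 50.2655 mm², y = 11 mm, Ī = 201.062 mm⁴.
Centroid: ȳ = ΣA·y / ΣA = 107.332 mm.
Transfer each piece to the centroidal x-axis using Ī + A·d² with d = y − 107.332:
  bottom flange: d = -96.3317 mm → contributes +55 361 519 mm⁴
  web: d = -0.331655 mm → contributes +6 550 966 mm⁴
  top flange: d = 95.6683 mm → contributes +54 605 028 mm⁴
  hole: d = -96.3317 mm → contributes −466 654 mm⁴
Total I = 116 050 859 mm⁴.

I_xx ≈ 1.161 × 10⁸ mm⁴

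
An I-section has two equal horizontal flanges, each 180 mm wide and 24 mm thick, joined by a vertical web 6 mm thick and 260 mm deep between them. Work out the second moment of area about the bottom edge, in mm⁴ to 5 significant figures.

I_base ≈ 4.2532 × 10⁸ mm⁴

Split into non-overlapping primitives; take the origin at the lower-left of the bounding box.
Bottom flange: 180 × 24, A = 4 320 mm², y = 12 mm, Ī = 207 360 mm⁴.
Web: 6 × 260, A = 1 560 mm², y = 154 mm, Ī = 8 788 000 mm⁴.
Top flange: 180 × 24, A = 4 320 mm², y = 296 mm, Ī = 207 360 mm⁴.
Transfer each piece to the bottom edge using Ī + A·d² with d = y − 0:
  bottom flange: d = 12 mm → contributes +829 440 mm⁴
  web: d = 154 mm → contributes +45 784 960 mm⁴
  top flange: d = 296 mm → contributes +378 708 480 mm⁴
Total I = 425 322 880 mm⁴.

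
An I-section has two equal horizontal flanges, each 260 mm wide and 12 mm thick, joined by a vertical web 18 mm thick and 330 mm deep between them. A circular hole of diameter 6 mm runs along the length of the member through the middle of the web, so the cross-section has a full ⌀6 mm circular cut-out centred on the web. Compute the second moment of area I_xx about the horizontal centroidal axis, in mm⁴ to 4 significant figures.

Split into non-overlapping primitives; take the origin at the lower-left of the bounding box.
Bottom flange: 260 × 12, A = 3 120 mm², y = 6 mm, Ī = 37 440 mm⁴.
Web: 18 × 330, A = 5 940 mm², y = 177 mm, Ī = 53 905 500 mm⁴.
Top flange: 260 × 12, A = 3 120 mm², y = 348 mm, Ī = 37 440 mm⁴.
Hole (subtracted): ⌀6, A = 28.2743 mm², y = 177 mm, Ī = 63.6173 mm⁴.
By symmetry the centroid is at mid-height, ȳ = 177 mm.
Transfer each piece to the horizontal centroidal axis using Ī + A·d² with d = y − 177:
  bottom flange: d = -171 mm → contributes +91 269 360 mm⁴
  web: d = 0 mm → contributes +53 905 500 mm⁴
  top flange: d = 171 mm → contributes +91 269 360 mm⁴
  hole: d = 0 mm → contributes −63.6173 mm⁴
Total I = 236 444 156 mm⁴.

I_xx ≈ 2.364 × 10⁸ mm⁴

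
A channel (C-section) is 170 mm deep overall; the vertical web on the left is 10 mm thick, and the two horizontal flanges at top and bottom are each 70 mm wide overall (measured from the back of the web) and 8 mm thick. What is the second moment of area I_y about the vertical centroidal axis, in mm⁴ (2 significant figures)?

Break the section into simple shapes (no overlaps), measuring from the bottom-left corner of the bounding box.
Web: 10 × 170, A = 1 700 mm², x = 5 mm, Ī = 14 167 mm⁴.
Top flange (beyond web): 60 × 8, A = 480 mm², x = 40 mm, Ī = 144 000 mm⁴.
Bottom flange (beyond web): 60 × 8, A = 480 mm², x = 40 mm, Ī = 144 000 mm⁴.
Centroid: x̄ = ΣA·x / ΣA = 17.63 mm.
Transfer each piece to the vertical centroidal axis using Ī + A·d² with d = x − 17.63:
  web: d = -12.63 mm → contributes +285 413 mm⁴
  top flange (beyond web): d = 22.37 mm → contributes +384 166 mm⁴
  bottom flange (beyond web): d = 22.37 mm → contributes +384 166 mm⁴
Total I = 1 053 746 mm⁴.

I_y ≈ 1.1 × 10⁶ mm⁴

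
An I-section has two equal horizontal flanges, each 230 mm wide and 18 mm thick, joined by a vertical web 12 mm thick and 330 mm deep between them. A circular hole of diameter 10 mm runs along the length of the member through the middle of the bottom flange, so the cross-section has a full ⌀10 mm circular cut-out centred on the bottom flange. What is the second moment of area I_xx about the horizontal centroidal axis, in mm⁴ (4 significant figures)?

Decompose the section into non-overlapping parts with the origin at the bottom-left of its bounding rectangle.
Bottom flange: 230 × 18, A = 4 140 mm², y = 9 mm, Ī = 111 780 mm⁴.
Web: 12 × 330, A = 3 960 mm², y = 183 mm, Ī = 35 937 000 mm⁴.
Top flange: 230 × 18, A = 4 140 mm², y = 357 mm, Ī = 111 780 mm⁴.
Hole (subtracted): ⌀10, A = 78.5398 mm², y = 9 mm, Ī = 490.874 mm⁴.
Centroid: ȳ = ΣA·y / ΣA = 184.124 mm.
Transfer each piece to the horizontal centroidal axis using Ī + A·d² with d = y − 184.124:
  bottom flange: d = -175.124 mm → contributes +127 078 596 mm⁴
  web: d = -1.12371 mm → contributes +35 942 000 mm⁴
  top flange: d = 172.876 mm → contributes +123 840 699 mm⁴
  hole: d = -175.124 mm → contributes −2 409 175 mm⁴
Total I = 284 452 121 mm⁴.

I_xx ≈ 2.845 × 10⁸ mm⁴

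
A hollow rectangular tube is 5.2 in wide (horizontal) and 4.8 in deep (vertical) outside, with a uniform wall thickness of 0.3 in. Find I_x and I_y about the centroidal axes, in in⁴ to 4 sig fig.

Split into non-overlapping primitives; take the origin at the lower-left of the bounding box.
Outer rectangle: 5.2 × 4.8, A = 24.96 in², y = 2.4 in, Ī = 47.9232 in⁴.
Inner void (subtracted): 4.6 × 4.2, A = 19.32 in², y = 2.4 in, Ī = 28.4004 in⁴.
By symmetry the centroid is at mid-height, ȳ = 2.4 in.
All pieces are centred on the centroidal x-axis, so I = ΣĪ (holes subtracted) = 19.5228 in⁴.
Repeating about the centroidal y-axis gives I_y = 22.1756 in⁴.

I_x ≈ 19.52 in⁴, I_y ≈ 22.18 in⁴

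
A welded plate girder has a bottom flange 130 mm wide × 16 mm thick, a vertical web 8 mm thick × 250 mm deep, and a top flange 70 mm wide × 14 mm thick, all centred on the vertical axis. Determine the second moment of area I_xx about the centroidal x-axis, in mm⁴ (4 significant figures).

I_xx ≈ 6.006 × 10⁷ mm⁴

Decompose the section into non-overlapping parts with the origin at the bottom-left of its bounding rectangle.
Bottom plate: 130 × 16, A = 2 080 mm², y = 8 mm, Ī = 44373.3 mm⁴.
Web plate: 8 × 250, A = 2 000 mm², y = 141 mm, Ī = 10 416 667 mm⁴.
Top plate: 70 × 14, A = 980 mm², y = 273 mm, Ī = 16006.7 mm⁴.
Centroid: ȳ = ΣA·y / ΣA = 111.893 mm.
Transfer each piece to the centroidal x-axis using Ī + A·d² with d = y − 111.893:
  bottom plate: d = -103.893 mm → contributes +22 495 506 mm⁴
  web plate: d = 29.1067 mm → contributes +12 111 069 mm⁴
  top plate: d = 161.107 mm → contributes +25 452 274 mm⁴
Total I = 60 058 849 mm⁴.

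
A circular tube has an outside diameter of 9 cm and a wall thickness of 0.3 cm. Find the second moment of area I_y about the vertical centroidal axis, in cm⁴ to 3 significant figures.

I_y ≈ 77.7 cm⁴

Split into non-overlapping primitives; take the origin at the lower-left of the bounding box.
Outer circle: ⌀9, A = 63.617 cm², x = 4.5 cm, Ī = 322.06 cm⁴.
Bore (subtracted): ⌀8.4, A = 55.418 cm², x = 4.5 cm, Ī = 244.39 cm⁴.
By symmetry the centroid is at mid-width, x̄ = 4.5 cm.
All pieces are centred on the vertical centroidal axis, so I = ΣĪ (holes subtracted) = 77.67 cm⁴.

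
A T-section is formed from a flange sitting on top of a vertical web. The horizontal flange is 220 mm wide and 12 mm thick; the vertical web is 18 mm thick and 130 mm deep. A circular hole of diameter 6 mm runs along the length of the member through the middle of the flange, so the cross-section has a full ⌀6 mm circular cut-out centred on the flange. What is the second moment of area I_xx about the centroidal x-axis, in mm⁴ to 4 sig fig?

Split into non-overlapping primitives; take the origin at the lower-left of the bounding box.
Flange: 220 × 12, A = 2 640 mm², y = 136 mm, Ī = 31 680 mm⁴.
Web: 18 × 130, A = 2 340 mm², y = 65 mm, Ī = 3 295 500 mm⁴.
Hole (subtracted): ⌀6, A = 28.2743 mm², y = 136 mm, Ī = 63.6173 mm⁴.
Centroid: ȳ = ΣA·y / ΣA = 102.448 mm.
Transfer each piece to the centroidal x-axis using Ī + A·d² with d = y − 102.448:
  flange: d = 33.5519 mm → contributes +3 003 614 mm⁴
  web: d = -37.4481 mm → contributes +6 577 016 mm⁴
  hole: d = 33.5519 mm → contributes −31 893 mm⁴
Total I = 9 548 737 mm⁴.

I_xx ≈ 9.549 × 10⁶ mm⁴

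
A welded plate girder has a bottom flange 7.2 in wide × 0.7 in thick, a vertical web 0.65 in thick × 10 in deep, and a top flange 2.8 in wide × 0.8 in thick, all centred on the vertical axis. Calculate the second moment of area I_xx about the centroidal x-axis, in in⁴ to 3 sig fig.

I_xx ≈ 248 in⁴

Decompose the section into non-overlapping parts with the origin at the bottom-left of its bounding rectangle.
Bottom plate: 7.2 × 0.7, A = 5.04 in², y = 0.35 in, Ī = 0.2058 in⁴.
Web plate: 0.65 × 10, A = 6.5 in², y = 5.7 in, Ī = 54.167 in⁴.
Top plate: 2.8 × 0.8, A = 2.24 in², y = 11.1 in, Ī = 0.11947 in⁴.
Centroid: ȳ = ΣA·y / ΣA = 4.621 in.
Transfer each piece to the centroidal x-axis using Ī + A·d² with d = y − 4.621:
  bottom plate: d = -4.271 in → contributes +92.145 in⁴
  web plate: d = 1.079 in → contributes +61.734 in⁴
  top plate: d = 6.479 in → contributes +94.148 in⁴
Total I = 248.03 in⁴.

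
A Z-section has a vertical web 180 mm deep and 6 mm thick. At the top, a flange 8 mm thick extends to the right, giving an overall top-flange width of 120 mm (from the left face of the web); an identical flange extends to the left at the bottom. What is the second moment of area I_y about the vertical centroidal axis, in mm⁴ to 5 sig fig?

I_y ≈ 8.5450 × 10⁶ mm⁴

Split into non-overlapping primitives; take the origin at the lower-left of the bounding box.
Web: 6 × 180, A = 1 080 mm², x = 117 mm, Ī = 3 240 mm⁴.
Top flange (beyond web): 114 × 8, A = 912 mm², x = 177 mm, Ī = 987 696 mm⁴.
Bottom flange (beyond web): 114 × 8, A = 912 mm², x = 57 mm, Ī = 987 696 mm⁴.
Centroid: x̄ = ΣA·x / ΣA = 117 mm.
Transfer each piece to the vertical centroidal axis using Ī + A·d² with d = x − 117:
  web: d = 0 mm → contributes +3 240 mm⁴
  top flange (beyond web): d = 60 mm → contributes +4 270 896 mm⁴
  bottom flange (beyond web): d = -60 mm → contributes +4 270 896 mm⁴
Total I = 8 545 032 mm⁴.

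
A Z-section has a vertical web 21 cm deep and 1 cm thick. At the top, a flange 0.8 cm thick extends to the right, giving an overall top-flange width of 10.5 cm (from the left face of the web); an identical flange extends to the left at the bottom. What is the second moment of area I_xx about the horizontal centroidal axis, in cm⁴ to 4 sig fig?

Break the section into simple shapes (no overlaps), measuring from the bottom-left corner of the bounding box.
Web: 1 × 21, A = 21 cm², y = 10.5 cm, Ī = 771.75 cm⁴.
Top flange (beyond web): 9.5 × 0.8, A = 7.6 cm², y = 20.6 cm, Ī = 0.405333 cm⁴.
Bottom flange (beyond web): 9.5 × 0.8, A = 7.6 cm², y = 0.4 cm, Ī = 0.405333 cm⁴.
Centroid: ȳ = ΣA·y / ΣA = 10.5 cm.
Transfer each piece to the horizontal centroidal axis using Ī + A·d² with d = y − 10.5:
  web: d = 0 cm → contributes +771.75 cm⁴
  top flange (beyond web): d = 10.1 cm → contributes +775.681 cm⁴
  bottom flange (beyond web): d = -10.1 cm → contributes +775.681 cm⁴
Total I = 2323.11 cm⁴.

I_xx ≈ 2323 cm⁴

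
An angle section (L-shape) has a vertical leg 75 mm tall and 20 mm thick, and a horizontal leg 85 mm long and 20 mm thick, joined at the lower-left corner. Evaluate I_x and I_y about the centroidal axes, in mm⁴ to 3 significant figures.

Treat the section as a set of non-overlapping primitives; coordinates are from the bounding-box lower-left.
Vertical leg: 20 × 75, A = 1 500 mm², y = 37.5 mm, Ī = 703 125 mm⁴.
Horizontal leg (remainder): 65 × 20, A = 1 300 mm², y = 10 mm, Ī = 43 333 mm⁴.
Centroid: ȳ = ΣA·y / ΣA = 24.732 mm.
Transfer each piece to the centroidal x-axis using Ī + A·d² with d = y − 24.732:
  vertical leg: d = 12.768 mm → contributes +947 652 mm⁴
  horizontal leg (remainder): d = -14.732 mm → contributes +325 480 mm⁴
Total I = 1 273 132 mm⁴.
For the y-axis: x̄ = 29.732 mm.
Repeating about the centroidal y-axis gives I_y = 1 765 632 mm⁴.

I_x ≈ 1.27 × 10⁶ mm⁴, I_y ≈ 1.77 × 10⁶ mm⁴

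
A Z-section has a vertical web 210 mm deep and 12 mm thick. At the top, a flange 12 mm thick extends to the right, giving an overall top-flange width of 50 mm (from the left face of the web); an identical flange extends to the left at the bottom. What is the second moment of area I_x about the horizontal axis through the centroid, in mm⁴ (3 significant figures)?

I_x ≈ 1.82 × 10⁷ mm⁴

Treat the section as a set of non-overlapping primitives; coordinates are from the bounding-box lower-left.
Web: 12 × 210, A = 2 520 mm², y = 105 mm, Ī = 9 261 000 mm⁴.
Top flange (beyond web): 38 × 12, A = 456 mm², y = 204 mm, Ī = 5 472 mm⁴.
Bottom flange (beyond web): 38 × 12, A = 456 mm², y = 6 mm, Ī = 5 472 mm⁴.
Centroid: ȳ = ΣA·y / ΣA = 105 mm.
Transfer each piece to the horizontal axis through the centroid using Ī + A·d² with d = y − 105:
  web: d = 0 mm → contributes +9 261 000 mm⁴
  top flange (beyond web): d = 99 mm → contributes +4 474 728 mm⁴
  bottom flange (beyond web): d = -99 mm → contributes +4 474 728 mm⁴
Total I = 18 210 456 mm⁴.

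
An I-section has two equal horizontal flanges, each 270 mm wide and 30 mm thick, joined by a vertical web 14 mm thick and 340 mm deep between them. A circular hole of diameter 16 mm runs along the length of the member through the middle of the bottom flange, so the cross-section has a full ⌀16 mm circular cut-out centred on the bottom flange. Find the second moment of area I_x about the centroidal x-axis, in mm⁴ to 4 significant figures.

Treat the section as a set of non-overlapping primitives; coordinates are from the bounding-box lower-left.
Bottom flange: 270 × 30, A = 8 100 mm², y = 15 mm, Ī = 607 500 mm⁴.
Web: 14 × 340, A = 4 760 mm², y = 200 mm, Ī = 45 854 667 mm⁴.
Top flange: 270 × 30, A = 8 100 mm², y = 385 mm, Ī = 607 500 mm⁴.
Hole (subtracted): ⌀16, A = 201.062 mm², y = 15 mm, Ī = 3216.99 mm⁴.
Centroid: ȳ = ΣA·y / ΣA = 201.792 mm.
Transfer each piece to the centroidal x-axis using Ī + A·d² with d = y − 201.792:
  bottom flange: d = -186.792 mm → contributes +283 226 116 mm⁴
  web: d = -1.79183 mm → contributes +45 869 949 mm⁴
  top flange: d = 183.208 mm → contributes +272 485 896 mm⁴
  hole: d = -186.792 mm → contributes −7 018 506 mm⁴
Total I = 594 563 455 mm⁴.

I_x ≈ 5.946 × 10⁸ mm⁴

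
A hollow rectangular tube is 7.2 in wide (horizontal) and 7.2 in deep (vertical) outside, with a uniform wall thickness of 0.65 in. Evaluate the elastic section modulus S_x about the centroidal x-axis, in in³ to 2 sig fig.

S_x ≈ 34 in³

Break the section into simple shapes (no overlaps), measuring from the bottom-left corner of the bounding box.
Outer rectangle: 7.2 × 7.2, A = 51.84 in², y = 3.6 in, Ī = 223.9 in⁴.
Inner void (subtracted): 5.9 × 5.9, A = 34.81 in², y = 3.6 in, Ī = 101 in⁴.
By symmetry the centroid is at mid-height, ȳ = 3.6 in.
All pieces are centred on the centroidal x-axis, so I = ΣĪ (holes subtracted) = 123 in⁴.
Extreme fibre distance c = 3.6 in; S = I/c = 34.16 in³.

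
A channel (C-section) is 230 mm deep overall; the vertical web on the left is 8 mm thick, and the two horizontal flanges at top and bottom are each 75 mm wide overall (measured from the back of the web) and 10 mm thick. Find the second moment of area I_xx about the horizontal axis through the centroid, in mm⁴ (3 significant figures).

Break the section into simple shapes (no overlaps), measuring from the bottom-left corner of the bounding box.
Web: 8 × 230, A = 1 840 mm², y = 115 mm, Ī = 8 111 333 mm⁴.
Top flange (beyond web): 67 × 10, A = 670 mm², y = 225 mm, Ī = 5583.3 mm⁴.
Bottom flange (beyond web): 67 × 10, A = 670 mm², y = 5 mm, Ī = 5583.3 mm⁴.
By symmetry the centroid is at mid-height, ȳ = 115 mm.
Transfer each piece to the horizontal axis through the centroid using Ī + A·d² with d = y − 115:
  web: d = 0 mm → contributes +8 111 333 mm⁴
  top flange (beyond web): d = 110 mm → contributes +8 112 583 mm⁴
  bottom flange (beyond web): d = -110 mm → contributes +8 112 583 mm⁴
Total I = 24 336 500 mm⁴.

I_xx ≈ 2.43 × 10⁷ mm⁴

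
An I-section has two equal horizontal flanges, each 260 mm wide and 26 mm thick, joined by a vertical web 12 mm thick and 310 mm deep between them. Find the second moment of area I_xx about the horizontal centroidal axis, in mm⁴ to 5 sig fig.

Treat the section as a set of non-overlapping primitives; coordinates are from the bounding-box lower-left.
Bottom flange: 260 × 26, A = 6 760 mm², y = 13 mm, Ī = 380813.3 mm⁴.
Web: 12 × 310, A = 3 720 mm², y = 181 mm, Ī = 29 791 000 mm⁴.
Top flange: 260 × 26, A = 6 760 mm², y = 349 mm, Ī = 380813.3 mm⁴.
By symmetry the centroid is at mid-height, ȳ = 181 mm.
Transfer each piece to the horizontal centroidal axis using Ī + A·d² with d = y − 181:
  bottom flange: d = -168 mm → contributes +191 175 053 mm⁴
  web: d = 0 mm → contributes +29 791 000 mm⁴
  top flange: d = 168 mm → contributes +191 175 053 mm⁴
Total I = 412 141 107 mm⁴.

I_xx ≈ 4.1214 × 10⁸ mm⁴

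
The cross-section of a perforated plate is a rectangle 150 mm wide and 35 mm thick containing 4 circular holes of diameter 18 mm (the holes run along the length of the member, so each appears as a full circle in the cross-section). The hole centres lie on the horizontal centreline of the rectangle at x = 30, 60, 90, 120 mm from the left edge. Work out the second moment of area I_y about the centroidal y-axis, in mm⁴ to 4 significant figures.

I_y ≈ 8.678 × 10⁶ mm⁴

Treat the section as a set of non-overlapping primitives; coordinates are from the bounding-box lower-left.
Plate: 150 × 35, A = 5 250 mm², x = 75 mm, Ī = 9 843 750 mm⁴.
Hole 1 (subtracted): ⌀18, A = 254.469 mm², x = 30 mm, Ī = 5 153 mm⁴.
Hole 2 (subtracted): ⌀18, A = 254.469 mm², x = 60 mm, Ī = 5 153 mm⁴.
Hole 3 (subtracted): ⌀18, A = 254.469 mm², x = 90 mm, Ī = 5 153 mm⁴.
Hole 4 (subtracted): ⌀18, A = 254.469 mm², x = 120 mm, Ī = 5 153 mm⁴.
By symmetry the centroid is at mid-width, x̄ = 75 mm.
Transfer each piece to the centroidal y-axis using Ī + A·d² with d = x − 75:
  plate: d = 0 mm → contributes +9 843 750 mm⁴
  hole 1: d = -45 mm → contributes −520 453 mm⁴
  hole 2: d = -15 mm → contributes −62408.5 mm⁴
  hole 3: d = 15 mm → contributes −62408.5 mm⁴
  hole 4: d = 45 mm → contributes −520 453 mm⁴
Total I = 8 678 027 mm⁴.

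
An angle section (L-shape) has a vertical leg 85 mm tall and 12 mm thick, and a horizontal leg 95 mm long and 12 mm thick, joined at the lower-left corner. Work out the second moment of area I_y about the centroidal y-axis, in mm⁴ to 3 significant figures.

Treat the section as a set of non-overlapping primitives; coordinates are from the bounding-box lower-left.
Vertical leg: 12 × 85, A = 1 020 mm², x = 6 mm, Ī = 12 240 mm⁴.
Horizontal leg (remainder): 83 × 12, A = 996 mm², x = 53.5 mm, Ī = 571 787 mm⁴.
Centroid: x̄ = ΣA·x / ΣA = 29.467 mm.
Transfer each piece to the centroidal y-axis using Ī + A·d² with d = x − 29.467:
  vertical leg: d = -23.467 mm → contributes +573 967 mm⁴
  horizontal leg (remainder): d = 24.033 mm → contributes +1 147 049 mm⁴
Total I = 1 721 016 mm⁴.

I_y ≈ 1.72 × 10⁶ mm⁴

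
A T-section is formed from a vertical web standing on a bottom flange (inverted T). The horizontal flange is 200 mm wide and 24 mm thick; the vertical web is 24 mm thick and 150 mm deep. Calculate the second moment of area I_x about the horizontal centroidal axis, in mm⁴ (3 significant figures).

I_x ≈ 2.26 × 10⁷ mm⁴

Break the section into simple shapes (no overlaps), measuring from the bottom-left corner of the bounding box.
Flange: 200 × 24, A = 4 800 mm², y = 12 mm, Ī = 230 400 mm⁴.
Web: 24 × 150, A = 3 600 mm², y = 99 mm, Ī = 6 750 000 mm⁴.
Centroid: ȳ = ΣA·y / ΣA = 49.286 mm.
Transfer each piece to the horizontal centroidal axis using Ī + A·d² with d = y − 49.286:
  flange: d = -37.286 mm → contributes +6 903 478 mm⁴
  web: d = 49.714 mm → contributes +15 647 437 mm⁴
Total I = 22 550 914 mm⁴.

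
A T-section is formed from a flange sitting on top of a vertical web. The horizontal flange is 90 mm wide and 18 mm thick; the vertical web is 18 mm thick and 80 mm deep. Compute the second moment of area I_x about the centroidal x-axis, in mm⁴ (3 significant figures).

Break the section into simple shapes (no overlaps), measuring from the bottom-left corner of the bounding box.
Flange: 90 × 18, A = 1 620 mm², y = 89 mm, Ī = 43 740 mm⁴.
Web: 18 × 80, A = 1 440 mm², y = 40 mm, Ī = 768 000 mm⁴.
Centroid: ȳ = ΣA·y / ΣA = 65.941 mm.
Transfer each piece to the centroidal x-axis using Ī + A·d² with d = y − 65.941:
  flange: d = 23.059 mm → contributes +905 109 mm⁴
  web: d = -25.941 mm → contributes +1 737 040 mm⁴
Total I = 2 642 149 mm⁴.

I_x ≈ 2.64 × 10⁶ mm⁴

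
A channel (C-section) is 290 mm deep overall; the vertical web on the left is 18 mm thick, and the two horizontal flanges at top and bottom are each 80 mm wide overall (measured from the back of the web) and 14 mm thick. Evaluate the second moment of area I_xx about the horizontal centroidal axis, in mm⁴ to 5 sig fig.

Treat the section as a set of non-overlapping primitives; coordinates are from the bounding-box lower-left.
Web: 18 × 290, A = 5 220 mm², y = 145 mm, Ī = 36 583 500 mm⁴.
Top flange (beyond web): 62 × 14, A = 868 mm², y = 283 mm, Ī = 14177.33 mm⁴.
Bottom flange (beyond web): 62 × 14, A = 868 mm², y = 7 mm, Ī = 14177.33 mm⁴.
By symmetry the centroid is at mid-height, ȳ = 145 mm.
Transfer each piece to the horizontal centroidal axis using Ī + A·d² with d = y − 145:
  web: d = 0 mm → contributes +36 583 500 mm⁴
  top flange (beyond web): d = 138 mm → contributes +16 544 369 mm⁴
  bottom flange (beyond web): d = -138 mm → contributes +16 544 369 mm⁴
Total I = 69 672 239 mm⁴.

I_xx ≈ 6.9672 × 10⁷ mm⁴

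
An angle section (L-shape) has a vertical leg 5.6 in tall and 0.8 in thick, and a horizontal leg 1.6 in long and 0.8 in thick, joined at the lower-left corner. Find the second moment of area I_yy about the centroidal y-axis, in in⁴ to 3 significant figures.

Break the section into simple shapes (no overlaps), measuring from the bottom-left corner of the bounding box.
Vertical leg: 0.8 × 5.6, A = 4.48 in², x = 0.4 in, Ī = 0.23893 in⁴.
Horizontal leg (remainder): 0.8 × 0.8, A = 0.64 in², x = 1.2 in, Ī = 0.034133 in⁴.
Centroid: x̄ = ΣA·x / ΣA = 0.5 in.
Transfer each piece to the centroidal y-axis using Ī + A·d² with d = x − 0.5:
  vertical leg: d = -0.1 in → contributes +0.28373 in⁴
  horizontal leg (remainder): d = 0.7 in → contributes +0.34773 in⁴
Total I = 0.63147 in⁴.

I_yy ≈ 0.631 in⁴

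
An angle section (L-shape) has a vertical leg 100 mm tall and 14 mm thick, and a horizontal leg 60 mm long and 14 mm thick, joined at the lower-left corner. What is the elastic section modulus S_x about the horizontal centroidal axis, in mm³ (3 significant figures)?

S_x ≈ 3.14 × 10⁴ mm³

Treat the section as a set of non-overlapping primitives; coordinates are from the bounding-box lower-left.
Vertical leg: 14 × 100, A = 1 400 mm², y = 50 mm, Ī = 1 166 667 mm⁴.
Horizontal leg (remainder): 46 × 14, A = 644 mm², y = 7 mm, Ī = 10 519 mm⁴.
Centroid: ȳ = ΣA·y / ΣA = 36.452 mm.
Transfer each piece to the horizontal centroidal axis using Ī + A·d² with d = y − 36.452:
  vertical leg: d = 13.548 mm → contributes +1 423 632 mm⁴
  horizontal leg (remainder): d = -29.452 mm → contributes +569 139 mm⁴
Total I = 1 992 772 mm⁴.
Extreme fibre distance c = 63.548 mm; S = I/c = 31 359 mm³.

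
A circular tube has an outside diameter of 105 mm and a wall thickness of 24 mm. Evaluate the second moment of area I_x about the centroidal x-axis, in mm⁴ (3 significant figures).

I_x ≈ 5.45 × 10⁶ mm⁴

Decompose the section into non-overlapping parts with the origin at the bottom-left of its bounding rectangle.
Outer circle: ⌀105, A = 8 659 mm², y = 52.5 mm, Ī = 5 966 602 mm⁴.
Bore (subtracted): ⌀57, A = 2551.8 mm², y = 52.5 mm, Ī = 518 166 mm⁴.
By symmetry the centroid is at mid-height, ȳ = 52.5 mm.
All pieces are centred on the centroidal x-axis, so I = ΣĪ (holes subtracted) = 5 448 436 mm⁴.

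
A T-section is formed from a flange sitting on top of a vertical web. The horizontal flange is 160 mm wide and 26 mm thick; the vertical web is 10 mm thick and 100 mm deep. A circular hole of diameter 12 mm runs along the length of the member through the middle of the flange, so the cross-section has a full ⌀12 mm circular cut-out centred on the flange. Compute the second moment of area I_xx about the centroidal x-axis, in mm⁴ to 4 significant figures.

I_xx ≈ 4.249 × 10⁶ mm⁴

Decompose the section into non-overlapping parts with the origin at the bottom-left of its bounding rectangle.
Flange: 160 × 26, A = 4 160 mm², y = 113 mm, Ī = 234 347 mm⁴.
Web: 10 × 100, A = 1 000 mm², y = 50 mm, Ī = 833 333 mm⁴.
Hole (subtracted): ⌀12, A = 113.097 mm², y = 113 mm, Ī = 1017.88 mm⁴.
Centroid: ȳ = ΣA·y / ΣA = 100.517 mm.
Transfer each piece to the centroidal x-axis using Ī + A·d² with d = y − 100.517:
  flange: d = 12.4829 mm → contributes +882 570 mm⁴
  web: d = -50.5171 mm → contributes +3 385 310 mm⁴
  hole: d = 12.4829 mm → contributes −18 641 mm⁴
Total I = 4 249 239 mm⁴.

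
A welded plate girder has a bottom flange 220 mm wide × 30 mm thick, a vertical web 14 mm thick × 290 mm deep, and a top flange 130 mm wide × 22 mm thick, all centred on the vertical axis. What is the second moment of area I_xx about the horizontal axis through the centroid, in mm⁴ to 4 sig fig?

I_xx ≈ 2.401 × 10⁸ mm⁴

Decompose the section into non-overlapping parts with the origin at the bottom-left of its bounding rectangle.
Bottom plate: 220 × 30, A = 6 600 mm², y = 15 mm, Ī = 495 000 mm⁴.
Web plate: 14 × 290, A = 4 060 mm², y = 175 mm, Ī = 28 453 833 mm⁴.
Top plate: 130 × 22, A = 2 860 mm², y = 331 mm, Ī = 115 353 mm⁴.
Centroid: ȳ = ΣA·y / ΣA = 129.893 mm.
Transfer each piece to the horizontal axis through the centroid using Ī + A·d² with d = y − 129.893:
  bottom plate: d = -114.893 mm → contributes +87 618 394 mm⁴
  web plate: d = 45.1065 mm → contributes +36 714 298 mm⁴
  top plate: d = 201.107 mm → contributes +115 784 701 mm⁴
Total I = 240 117 393 mm⁴.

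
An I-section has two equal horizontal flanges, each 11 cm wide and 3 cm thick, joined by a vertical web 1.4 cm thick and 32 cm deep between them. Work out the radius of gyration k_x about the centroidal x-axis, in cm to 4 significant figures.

k_x ≈ 14.74 cm

Decompose the section into non-overlapping parts with the origin at the bottom-left of its bounding rectangle.
Bottom flange: 11 × 3, A = 33 cm², y = 1.5 cm, Ī = 24.75 cm⁴.
Web: 1.4 × 32, A = 44.8 cm², y = 19 cm, Ī = 3822.93 cm⁴.
Top flange: 11 × 3, A = 33 cm², y = 36.5 cm, Ī = 24.75 cm⁴.
By symmetry the centroid is at mid-height, ȳ = 19 cm.
Transfer each piece to the centroidal x-axis using Ī + A·d² with d = y − 19:
  bottom flange: d = -17.5 cm → contributes +10 131 cm⁴
  web: d = 0 cm → contributes +3822.93 cm⁴
  top flange: d = 17.5 cm → contributes +10 131 cm⁴
Total I = 24084.9 cm⁴.
Radius of gyration: k = √(I/A) = √(24084.9 / 110.8) = 14.7436 cm.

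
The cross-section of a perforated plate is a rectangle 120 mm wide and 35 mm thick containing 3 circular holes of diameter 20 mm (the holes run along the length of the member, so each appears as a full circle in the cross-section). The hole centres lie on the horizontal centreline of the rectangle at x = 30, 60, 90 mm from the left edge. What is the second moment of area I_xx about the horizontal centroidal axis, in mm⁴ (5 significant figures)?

Break the section into simple shapes (no overlaps), measuring from the bottom-left corner of the bounding box.
Plate: 120 × 35, A = 4 200 mm², y = 17.5 mm, Ī = 428 750 mm⁴.
Hole 1 (subtracted): ⌀20, A = 314.1593 mm², y = 17.5 mm, Ī = 7853.982 mm⁴.
Hole 2 (subtracted): ⌀20, A = 314.1593 mm², y = 17.5 mm, Ī = 7853.982 mm⁴.
Hole 3 (subtracted): ⌀20, A = 314.1593 mm², y = 17.5 mm, Ī = 7853.982 mm⁴.
By symmetry the centroid is at mid-height, ȳ = 17.5 mm.
All pieces are centred on the horizontal centroidal axis, so I = ΣĪ (holes subtracted) = 405188.1 mm⁴.

I_xx ≈ 4.0519 × 10⁵ mm⁴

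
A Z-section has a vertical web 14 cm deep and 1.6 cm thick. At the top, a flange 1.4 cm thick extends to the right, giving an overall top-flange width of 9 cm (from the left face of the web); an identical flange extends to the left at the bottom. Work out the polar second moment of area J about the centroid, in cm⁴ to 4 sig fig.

Split into non-overlapping primitives; take the origin at the lower-left of the bounding box.
Web: 1.6 × 14, A = 22.4 cm², y = 7 cm, Ī = 365.867 cm⁴.
Top flange (beyond web): 7.4 × 1.4, A = 10.36 cm², y = 13.3 cm, Ī = 1.69213 cm⁴.
Bottom flange (beyond web): 7.4 × 1.4, A = 10.36 cm², y = 0.7 cm, Ī = 1.69213 cm⁴.
Centroid: ȳ = ΣA·y / ΣA = 7 cm.
Transfer each piece to the centroidal x-axis using Ī + A·d² with d = y − 7:
  web: d = 0 cm → contributes +365.867 cm⁴
  top flange (beyond web): d = 6.3 cm → contributes +412.881 cm⁴
  bottom flange (beyond web): d = -6.3 cm → contributes +412.881 cm⁴
Total I = 1191.63 cm⁴.
For the y-axis: x̄ = 8.2 cm.
Repeating about the centroidal y-axis gives I_y = 518.911 cm⁴.
Polar second moment: J = I_x + I_y = 1710.54 cm⁴.

J ≈ 1711 cm⁴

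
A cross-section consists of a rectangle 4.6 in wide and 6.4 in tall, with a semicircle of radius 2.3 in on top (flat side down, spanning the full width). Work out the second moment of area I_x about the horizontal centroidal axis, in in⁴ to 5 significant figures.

I_x ≈ 216.58 in⁴

Treat the section as a set of non-overlapping primitives; coordinates are from the bounding-box lower-left.
Rectangular body: 4.6 × 6.4, A = 29.44 in², y = 3.2 in, Ī = 100.4885 in⁴.
Semicircular cap: semicircle r = 2.3, A = 8.309513 in², y = 7.37615 in, Ī = 3.07145 in⁴.
Centroid: ȳ = ΣA·y / ΣA = 4.119264 in.
Transfer each piece to the horizontal centroidal axis using Ī + A·d² with d = y − 4.119264:
  rectangular body: d = -0.9192641 in → contributes +125.3667 in⁴
  semicircular cap: d = 3.256886 in → contributes +91.213 in⁴
Total I = 216.5797 in⁴.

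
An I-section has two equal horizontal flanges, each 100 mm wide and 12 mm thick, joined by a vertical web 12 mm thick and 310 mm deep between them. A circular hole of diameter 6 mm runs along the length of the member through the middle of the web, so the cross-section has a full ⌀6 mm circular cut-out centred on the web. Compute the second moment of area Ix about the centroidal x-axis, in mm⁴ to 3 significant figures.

Break the section into simple shapes (no overlaps), measuring from the bottom-left corner of the bounding box.
Bottom flange: 100 × 12, A = 1 200 mm², y = 6 mm, Ī = 14 400 mm⁴.
Web: 12 × 310, A = 3 720 mm², y = 167 mm, Ī = 29 791 000 mm⁴.
Top flange: 100 × 12, A = 1 200 mm², y = 328 mm, Ī = 14 400 mm⁴.
Hole (subtracted): ⌀6, A = 28.274 mm², y = 167 mm, Ī = 63.617 mm⁴.
By symmetry the centroid is at mid-height, ȳ = 167 mm.
Transfer each piece to the centroidal x-axis using Ī + A·d² with d = y − 167:
  bottom flange: d = -161 mm → contributes +31 119 600 mm⁴
  web: d = 0 mm → contributes +29 791 000 mm⁴
  top flange: d = 161 mm → contributes +31 119 600 mm⁴
  hole: d = 0 mm → contributes −63.617 mm⁴
Total I = 92 030 136 mm⁴.

Ix ≈ 9.20 × 10⁷ mm⁴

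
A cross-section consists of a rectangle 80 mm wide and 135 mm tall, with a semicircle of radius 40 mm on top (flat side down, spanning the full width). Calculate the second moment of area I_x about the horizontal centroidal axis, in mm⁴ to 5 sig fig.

Treat the section as a set of non-overlapping primitives; coordinates are from the bounding-box lower-left.
Rectangular body: 80 × 135, A = 10 800 mm², y = 67.5 mm, Ī = 16 402 500 mm⁴.
Semicircular cap: semicircle r = 40, A = 2513.274 mm², y = 151.9765 mm, Ī = 280977.8 mm⁴.
Centroid: ȳ = ΣA·y / ΣA = 83.44744 mm.
Transfer each piece to the horizontal centroidal axis using Ī + A·d² with d = y − 83.44744:
  rectangular body: d = -15.94744 mm → contributes +19 149 166 mm⁴
  semicircular cap: d = 68.52909 mm → contributes +12 083 905 mm⁴
Total I = 31 233 071 mm⁴.

I_x ≈ 3.1233 × 10⁷ mm⁴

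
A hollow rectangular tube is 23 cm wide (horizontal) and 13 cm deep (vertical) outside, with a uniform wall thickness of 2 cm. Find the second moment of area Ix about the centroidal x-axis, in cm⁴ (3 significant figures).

Ix ≈ 3060 cm⁴

Split into non-overlapping primitives; take the origin at the lower-left of the bounding box.
Outer rectangle: 23 × 13, A = 299 cm², y = 6.5 cm, Ī = 4210.9 cm⁴.
Inner void (subtracted): 19 × 9, A = 171 cm², y = 6.5 cm, Ī = 1154.3 cm⁴.
By symmetry the centroid is at mid-height, ȳ = 6.5 cm.
All pieces are centred on the centroidal x-axis, so I = ΣĪ (holes subtracted) = 3056.7 cm⁴.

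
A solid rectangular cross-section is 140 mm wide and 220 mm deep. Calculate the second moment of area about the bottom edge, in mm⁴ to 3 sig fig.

The section: 140 × 220, A = 30 800 mm², y = 110 mm, Ī = 124 226 667 mm⁴.
Transfer it to a horizontal axis along the bottom face using Ī + A·d² with d = y − 0:
  the section: d = 110 mm → contributes +496 906 667 mm⁴
Total I = 496 906 667 mm⁴.

I_base ≈ 4.97 × 10⁸ mm⁴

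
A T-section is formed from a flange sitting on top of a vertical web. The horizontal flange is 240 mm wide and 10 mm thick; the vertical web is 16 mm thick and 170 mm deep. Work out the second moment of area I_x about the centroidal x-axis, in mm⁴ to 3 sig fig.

I_x ≈ 1.69 × 10⁷ mm⁴

Break the section into simple shapes (no overlaps), measuring from the bottom-left corner of the bounding box.
Flange: 240 × 10, A = 2 400 mm², y = 175 mm, Ī = 20 000 mm⁴.
Web: 16 × 170, A = 2 720 mm², y = 85 mm, Ī = 6 550 667 mm⁴.
Centroid: ȳ = ΣA·y / ΣA = 127.19 mm.
Transfer each piece to the centroidal x-axis using Ī + A·d² with d = y − 127.19:
  flange: d = 47.813 mm → contributes +5 506 484 mm⁴
  web: d = -42.188 mm → contributes +11 391 682 mm⁴
Total I = 16 898 167 mm⁴.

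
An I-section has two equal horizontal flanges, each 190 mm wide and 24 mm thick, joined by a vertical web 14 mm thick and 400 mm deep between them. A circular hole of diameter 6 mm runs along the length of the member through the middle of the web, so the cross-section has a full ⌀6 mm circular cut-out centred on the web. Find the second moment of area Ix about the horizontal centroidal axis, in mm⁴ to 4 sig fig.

Ix ≈ 4.850 × 10⁸ mm⁴

Break the section into simple shapes (no overlaps), measuring from the bottom-left corner of the bounding box.
Bottom flange: 190 × 24, A = 4 560 mm², y = 12 mm, Ī = 218 880 mm⁴.
Web: 14 × 400, A = 5 600 mm², y = 224 mm, Ī = 74 666 667 mm⁴.
Top flange: 190 × 24, A = 4 560 mm², y = 436 mm, Ī = 218 880 mm⁴.
Hole (subtracted): ⌀6, A = 28.2743 mm², y = 224 mm, Ī = 63.6173 mm⁴.
By symmetry the centroid is at mid-height, ȳ = 224 mm.
Transfer each piece to the horizontal centroidal axis using Ī + A·d² with d = y − 224:
  bottom flange: d = -212 mm → contributes +205 163 520 mm⁴
  web: d = 0 mm → contributes +74 666 667 mm⁴
  top flange: d = 212 mm → contributes +205 163 520 mm⁴
  hole: d = 0 mm → contributes −63.6173 mm⁴
Total I = 484 993 643 mm⁴.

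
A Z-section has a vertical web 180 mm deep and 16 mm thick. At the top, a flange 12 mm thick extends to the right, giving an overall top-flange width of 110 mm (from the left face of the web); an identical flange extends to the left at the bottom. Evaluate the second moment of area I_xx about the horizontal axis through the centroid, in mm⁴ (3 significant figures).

I_xx ≈ 2.37 × 10⁷ mm⁴

Decompose the section into non-overlapping parts with the origin at the bottom-left of its bounding rectangle.
Web: 16 × 180, A = 2 880 mm², y = 90 mm, Ī = 7 776 000 mm⁴.
Top flange (beyond web): 94 × 12, A = 1 128 mm², y = 174 mm, Ī = 13 536 mm⁴.
Bottom flange (beyond web): 94 × 12, A = 1 128 mm², y = 6 mm, Ī = 13 536 mm⁴.
Centroid: ȳ = ΣA·y / ΣA = 90 mm.
Transfer each piece to the horizontal axis through the centroid using Ī + A·d² with d = y − 90:
  web: d = 0 mm → contributes +7 776 000 mm⁴
  top flange (beyond web): d = 84 mm → contributes +7 972 704 mm⁴
  bottom flange (beyond web): d = -84 mm → contributes +7 972 704 mm⁴
Total I = 23 721 408 mm⁴.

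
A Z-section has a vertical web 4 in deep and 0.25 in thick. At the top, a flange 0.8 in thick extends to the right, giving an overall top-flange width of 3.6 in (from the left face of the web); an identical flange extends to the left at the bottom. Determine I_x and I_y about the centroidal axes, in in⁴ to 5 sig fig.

I_x ≈ 15.341 in⁴, I_y ≈ 22.384 in⁴

Break the section into simple shapes (no overlaps), measuring from the bottom-left corner of the bounding box.
Web: 0.25 × 4, A = 1 in², y = 2 in, Ī = 1.333333 in⁴.
Top flange (beyond web): 3.35 × 0.8, A = 2.68 in², y = 3.6 in, Ī = 0.1429333 in⁴.
Bottom flange (beyond web): 3.35 × 0.8, A = 2.68 in², y = 0.4 in, Ī = 0.1429333 in⁴.
Centroid: ȳ = ΣA·y / ΣA = 2 in.
Transfer each piece to the centroidal x-axis using Ī + A·d² with d = y − 2:
  web: d = 0 in → contributes +1.333333 in⁴
  top flange (beyond web): d = 1.6 in → contributes +7.003733 in⁴
  bottom flange (beyond web): d = -1.6 in → contributes +7.003733 in⁴
Total I = 15.3408 in⁴.
For the y-axis: x̄ = 3.475 in.
Repeating about the centroidal y-axis gives I_y = 22.38433 in⁴.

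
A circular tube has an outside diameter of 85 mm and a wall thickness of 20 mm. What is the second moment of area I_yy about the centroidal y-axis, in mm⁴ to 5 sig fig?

Decompose the section into non-overlapping parts with the origin at the bottom-left of its bounding rectangle.
Outer circle: ⌀85, A = 5674.502 mm², x = 42.5 mm, Ī = 2 562 392 mm⁴.
Bore (subtracted): ⌀45, A = 1590.431 mm², x = 42.5 mm, Ī = 201 289 mm⁴.
By symmetry the centroid is at mid-width, x̄ = 42.5 mm.
All pieces are centred on the centroidal y-axis, so I = ΣĪ (holes subtracted) = 2 361 103 mm⁴.

I_yy ≈ 2.3611 × 10⁶ mm⁴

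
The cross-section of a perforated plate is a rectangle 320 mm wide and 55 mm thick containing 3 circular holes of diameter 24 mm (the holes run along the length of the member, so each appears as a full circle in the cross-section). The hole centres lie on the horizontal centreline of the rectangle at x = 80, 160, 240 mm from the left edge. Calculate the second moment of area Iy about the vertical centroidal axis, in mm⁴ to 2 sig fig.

Iy ≈ 1.4 × 10⁸ mm⁴

Treat the section as a set of non-overlapping primitives; coordinates are from the bounding-box lower-left.
Plate: 320 × 55, A = 17 600 mm², x = 160 mm, Ī = 150 186 667 mm⁴.
Hole 1 (subtracted): ⌀24, A = 452.4 mm², x = 80 mm, Ī = 16 286 mm⁴.
Hole 2 (subtracted): ⌀24, A = 452.4 mm², x = 160 mm, Ī = 16 286 mm⁴.
Hole 3 (subtracted): ⌀24, A = 452.4 mm², x = 240 mm, Ī = 16 286 mm⁴.
By symmetry the centroid is at mid-width, x̄ = 160 mm.
Transfer each piece to the vertical centroidal axis using Ī + A·d² with d = x − 160:
  plate: d = 0 mm → contributes +150 186 667 mm⁴
  hole 1: d = -80 mm → contributes −2 911 578 mm⁴
  hole 2: d = 0 mm → contributes −16 286 mm⁴
  hole 3: d = 80 mm → contributes −2 911 578 mm⁴
Total I = 144 347 225 mm⁴.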